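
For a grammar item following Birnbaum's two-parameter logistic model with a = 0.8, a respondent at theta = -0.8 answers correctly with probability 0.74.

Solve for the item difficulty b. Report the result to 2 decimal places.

P(theta) = 1 / (1 + exp(−a(theta − b)))
logit(0.74) = ln(0.74/0.26) = 1.0460
b = theta − logit/(a) = -0.8 − 1.0460/0.8000 = -2.1075

-2.11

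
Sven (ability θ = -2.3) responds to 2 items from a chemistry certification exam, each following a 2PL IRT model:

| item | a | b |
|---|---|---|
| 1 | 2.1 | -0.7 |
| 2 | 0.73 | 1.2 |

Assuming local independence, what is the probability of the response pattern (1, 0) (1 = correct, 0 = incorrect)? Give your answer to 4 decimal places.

0.0311

P(θ) = 1 / (1 + exp(−a(θ − b)))
P_1 = 1/(1+e^{3.3600}) = 0.0336
P_2 = 1/(1+e^{2.5550}) = 0.0721
L = P_1 × (1−P_2) = 0.0336 × 0.9279 = 0.03115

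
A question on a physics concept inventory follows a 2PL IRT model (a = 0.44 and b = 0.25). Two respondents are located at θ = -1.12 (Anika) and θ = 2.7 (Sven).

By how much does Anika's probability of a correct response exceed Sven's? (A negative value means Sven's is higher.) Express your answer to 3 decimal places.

P(θ) = 1 / (1 + exp(−a(θ − b)))
P(Anika) = 0.3537  [exponent -0.6028]
P(Sven) = 0.7461  [exponent 1.0780]
Difference = 0.3537 − 0.7461 = -0.3924

-0.392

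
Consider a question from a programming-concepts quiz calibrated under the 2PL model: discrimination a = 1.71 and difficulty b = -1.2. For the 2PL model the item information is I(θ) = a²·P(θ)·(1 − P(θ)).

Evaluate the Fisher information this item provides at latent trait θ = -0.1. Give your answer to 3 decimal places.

P = 1/(1+e^{-1.8810}) = 0.8677
P(1−P) = 0.8677 × 0.1323 = 0.1148
I = a² × P(1−P) = 1.71² × 0.1148 = 0.33562

0.336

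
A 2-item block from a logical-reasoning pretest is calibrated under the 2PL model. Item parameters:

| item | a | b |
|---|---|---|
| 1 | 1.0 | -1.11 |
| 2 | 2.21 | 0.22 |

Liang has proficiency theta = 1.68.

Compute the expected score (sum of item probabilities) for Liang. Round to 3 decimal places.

1.904

P(theta) = 1 / (1 + exp(−a(theta − b)))
P_1 = 1/(1+e^{-2.7900}) = 0.9421
P_2 = 1/(1+e^{-3.2266}) = 0.9618
E[score] = 0.9421 + 0.9618 = 1.9040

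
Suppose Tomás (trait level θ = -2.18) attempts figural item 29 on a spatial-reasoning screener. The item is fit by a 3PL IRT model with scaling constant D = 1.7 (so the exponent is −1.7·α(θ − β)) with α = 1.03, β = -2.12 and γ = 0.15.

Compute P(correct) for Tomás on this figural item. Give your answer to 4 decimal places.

P(θ) = γ + (1 − γ) · 1 / (1 + exp(−D·α(θ − β)))
Exponent: 1.7 × 1.03 × (-2.18 − (-2.12)) = -0.1051
1/(1 + e^{0.1051}) = 0.4738
P = 0.15 + 0.85 × 0.4738 = 0.5527

0.5527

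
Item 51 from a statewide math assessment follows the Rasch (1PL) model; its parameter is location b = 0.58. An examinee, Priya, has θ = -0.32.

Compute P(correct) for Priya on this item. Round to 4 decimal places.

P(θ) = 1 / (1 + exp(−(θ − b)))
Exponent: (-0.32 − 0.58) = -0.9000
1/(1 + e^{0.9000}) = 0.2891
P = 0.2891

0.2891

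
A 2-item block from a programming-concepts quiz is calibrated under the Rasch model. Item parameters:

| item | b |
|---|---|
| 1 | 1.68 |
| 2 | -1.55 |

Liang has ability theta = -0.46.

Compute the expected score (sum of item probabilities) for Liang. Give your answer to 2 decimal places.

P(theta) = 1 / (1 + exp(−(theta − b)))
P_1 = 1/(1+e^{2.1400}) = 0.1053
P_2 = 1/(1+e^{-1.0900}) = 0.7484
E[score] = 0.1053 + 0.7484 = 0.8537

0.85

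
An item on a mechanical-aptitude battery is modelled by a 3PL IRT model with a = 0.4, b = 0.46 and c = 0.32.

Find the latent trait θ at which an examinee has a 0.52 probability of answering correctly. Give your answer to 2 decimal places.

P(θ) = c + (1 − c) · 1 / (1 + exp(−a(θ − b)))
Remove guessing floor: (0.52 − 0.32)/(1 − 0.32) = 0.2941
logit = ln(0.2941/0.7059) = -0.8755
θ = b + logit/(a) = 0.46 + (-0.8755)/0.4000 = -1.7287

-1.73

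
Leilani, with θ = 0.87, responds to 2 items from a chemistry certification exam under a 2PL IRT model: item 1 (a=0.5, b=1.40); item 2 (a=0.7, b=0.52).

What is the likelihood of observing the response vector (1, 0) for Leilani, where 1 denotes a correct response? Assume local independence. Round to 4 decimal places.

P(θ) = 1 / (1 + exp(−a(θ − b)))
P_1 = 1/(1+e^{0.2650}) = 0.4341
P_2 = 1/(1+e^{-0.2450}) = 0.5609
L = P_1 × (1−P_2) = 0.4341 × 0.4391 = 0.19061

0.1906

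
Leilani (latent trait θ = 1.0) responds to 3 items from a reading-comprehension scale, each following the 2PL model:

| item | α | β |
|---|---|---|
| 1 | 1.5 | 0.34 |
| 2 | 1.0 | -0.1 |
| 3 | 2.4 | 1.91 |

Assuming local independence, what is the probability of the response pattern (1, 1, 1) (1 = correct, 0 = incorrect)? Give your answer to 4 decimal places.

0.0554

P(θ) = 1 / (1 + exp(−α(θ − β)))
P_1 = 1/(1+e^{-0.9900}) = 0.7291
P_2 = 1/(1+e^{-1.1000}) = 0.7503
P_3 = 1/(1+e^{2.1840}) = 0.1012
L = P_1 × P_2 × P_3 = 0.7291 × 0.7503 × 0.1012 = 0.05536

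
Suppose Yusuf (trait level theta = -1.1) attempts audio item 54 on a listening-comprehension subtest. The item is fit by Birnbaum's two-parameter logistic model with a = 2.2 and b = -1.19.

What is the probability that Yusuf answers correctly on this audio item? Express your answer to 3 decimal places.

P(theta) = 1 / (1 + exp(−a(theta − b)))
Exponent: 2.2 × (-1.1 − (-1.19)) = 0.1980
1/(1 + e^{-0.1980}) = 0.5493

0.549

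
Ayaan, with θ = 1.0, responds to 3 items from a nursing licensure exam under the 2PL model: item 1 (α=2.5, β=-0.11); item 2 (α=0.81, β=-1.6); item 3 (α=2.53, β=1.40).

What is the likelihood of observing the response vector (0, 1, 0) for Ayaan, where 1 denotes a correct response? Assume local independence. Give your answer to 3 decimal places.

0.038

P(θ) = 1 / (1 + exp(−α(θ − β)))
P_1 = 1/(1+e^{-2.7750}) = 0.9413
P_2 = 1/(1+e^{-2.1060}) = 0.8915
P_3 = 1/(1+e^{1.0120}) = 0.2666
L = (1−P_1) × P_2 × (1−P_3) = 0.0587 × 0.8915 × 0.7334 = 0.03837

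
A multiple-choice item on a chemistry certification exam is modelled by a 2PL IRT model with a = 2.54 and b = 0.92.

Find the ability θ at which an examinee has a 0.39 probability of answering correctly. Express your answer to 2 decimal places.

P(θ) = 1 / (1 + exp(−a(θ − b)))
logit = ln(0.3900/0.6100) = -0.4473
θ = b + logit/(a) = 0.92 + (-0.4473)/2.5400 = 0.7439

0.74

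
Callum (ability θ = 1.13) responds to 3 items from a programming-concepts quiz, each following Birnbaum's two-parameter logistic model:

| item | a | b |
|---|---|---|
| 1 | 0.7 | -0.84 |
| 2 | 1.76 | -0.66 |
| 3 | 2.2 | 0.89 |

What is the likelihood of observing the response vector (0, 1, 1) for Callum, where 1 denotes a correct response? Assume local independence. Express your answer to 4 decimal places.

0.1213

P(θ) = 1 / (1 + exp(−a(θ − b)))
P_1 = 1/(1+e^{-1.3790}) = 0.7988
P_2 = 1/(1+e^{-3.1504}) = 0.9589
P_3 = 1/(1+e^{-0.5280}) = 0.6290
L = (1−P_1) × P_2 × P_3 = 0.2012 × 0.9589 × 0.6290 = 0.12134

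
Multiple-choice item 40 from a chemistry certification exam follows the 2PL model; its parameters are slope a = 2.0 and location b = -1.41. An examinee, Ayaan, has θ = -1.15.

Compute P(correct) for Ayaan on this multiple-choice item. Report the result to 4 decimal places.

P(θ) = 1 / (1 + exp(−a(θ − b)))
Exponent: 2.0 × (-1.15 − (-1.41)) = 0.5200
1/(1 + e^{-0.5200}) = 0.6271

0.6271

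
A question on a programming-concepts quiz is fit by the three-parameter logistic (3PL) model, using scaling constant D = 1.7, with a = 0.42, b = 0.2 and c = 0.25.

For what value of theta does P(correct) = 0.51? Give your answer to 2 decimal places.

-0.69

P(theta) = c + (1 − c) · 1 / (1 + exp(−D·a(theta − b)))
Remove guessing floor: (0.51 − 0.25)/(1 − 0.25) = 0.3467
logit = ln(0.3467/0.6533) = -0.6337
theta = b + logit/(1.7·a) = 0.2 + (-0.6337)/0.7140 = -0.6876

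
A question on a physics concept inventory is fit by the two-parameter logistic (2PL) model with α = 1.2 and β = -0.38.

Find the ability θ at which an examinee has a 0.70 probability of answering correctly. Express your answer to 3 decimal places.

0.326

P(θ) = 1 / (1 + exp(−α(θ − β)))
logit = ln(0.7000/0.3000) = 0.8473
θ = β + logit/(α) = -0.38 + 0.8473/1.2000 = 0.3261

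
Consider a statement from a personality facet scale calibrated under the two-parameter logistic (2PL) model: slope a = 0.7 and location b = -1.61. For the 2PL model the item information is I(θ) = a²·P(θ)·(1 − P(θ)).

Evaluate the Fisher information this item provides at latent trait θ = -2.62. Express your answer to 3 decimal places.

0.108

P = 1/(1+e^{0.7070}) = 0.3303
P(1−P) = 0.3303 × 0.6697 = 0.2212
I = a² × P(1−P) = 0.7² × 0.2212 = 0.10838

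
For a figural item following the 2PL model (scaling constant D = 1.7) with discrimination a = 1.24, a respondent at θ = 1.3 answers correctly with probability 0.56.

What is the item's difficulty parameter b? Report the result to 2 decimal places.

P(θ) = 1 / (1 + exp(−D·a(θ − b)))
logit(0.56) = ln(0.56/0.44) = 0.2412
b = θ − logit/(1.7·a) = 1.3 − 0.2412/2.1080 = 1.1856

1.19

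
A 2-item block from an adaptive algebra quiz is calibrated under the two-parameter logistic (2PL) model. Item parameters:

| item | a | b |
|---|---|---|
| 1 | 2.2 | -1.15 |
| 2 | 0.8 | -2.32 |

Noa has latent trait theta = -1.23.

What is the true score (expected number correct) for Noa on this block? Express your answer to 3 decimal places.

P(theta) = 1 / (1 + exp(−a(theta − b)))
P_1 = 1/(1+e^{0.1760}) = 0.4561
P_2 = 1/(1+e^{-0.8720}) = 0.7052
E[score] = 0.4561 + 0.7052 = 1.1613

1.161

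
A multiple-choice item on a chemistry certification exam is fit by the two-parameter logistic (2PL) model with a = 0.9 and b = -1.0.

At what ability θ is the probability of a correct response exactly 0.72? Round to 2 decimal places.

P(θ) = 1 / (1 + exp(−a(θ − b)))
logit = ln(0.7200/0.2800) = 0.9445
θ = b + logit/(a) = -1.0 + 0.9445/0.9000 = 0.0494

0.05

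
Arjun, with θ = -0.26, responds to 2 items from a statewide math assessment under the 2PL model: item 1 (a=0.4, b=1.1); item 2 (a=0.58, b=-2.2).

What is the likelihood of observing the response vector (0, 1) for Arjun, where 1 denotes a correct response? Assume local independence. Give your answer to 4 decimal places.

P(θ) = 1 / (1 + exp(−a(θ − b)))
P_1 = 1/(1+e^{0.5440}) = 0.3673
P_2 = 1/(1+e^{-1.1252}) = 0.7550
L = (1−P_1) × P_2 = 0.6327 × 0.7550 = 0.47769

0.4777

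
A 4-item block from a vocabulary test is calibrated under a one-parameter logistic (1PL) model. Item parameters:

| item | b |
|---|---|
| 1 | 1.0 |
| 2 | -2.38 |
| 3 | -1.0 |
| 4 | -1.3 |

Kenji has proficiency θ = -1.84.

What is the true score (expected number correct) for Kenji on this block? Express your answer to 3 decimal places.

P(θ) = 1 / (1 + exp(−(θ − b)))
P_1 = 1/(1+e^{2.8400}) = 0.0552
P_2 = 1/(1+e^{-0.5400}) = 0.6318
P_3 = 1/(1+e^{0.8400}) = 0.3015
P_4 = 1/(1+e^{0.5400}) = 0.3682
E[score] = 0.0552 + 0.6318 + 0.3015 + 0.3682 = 1.3567

1.357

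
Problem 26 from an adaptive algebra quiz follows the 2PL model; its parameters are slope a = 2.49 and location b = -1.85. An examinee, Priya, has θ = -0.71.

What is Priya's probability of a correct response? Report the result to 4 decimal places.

0.9447

P(θ) = 1 / (1 + exp(−a(θ − b)))
Exponent: 2.49 × (-0.71 − (-1.85)) = 2.8386
1/(1 + e^{-2.8386}) = 0.9447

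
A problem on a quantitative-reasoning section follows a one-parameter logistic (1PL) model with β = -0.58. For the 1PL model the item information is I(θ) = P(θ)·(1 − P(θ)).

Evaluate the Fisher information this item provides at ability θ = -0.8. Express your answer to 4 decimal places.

0.2470

P = 1/(1+e^{0.2200}) = 0.4452
P(1−P) = 0.4452 × 0.5548 = 0.2470
I = P(1−P) = 0.24700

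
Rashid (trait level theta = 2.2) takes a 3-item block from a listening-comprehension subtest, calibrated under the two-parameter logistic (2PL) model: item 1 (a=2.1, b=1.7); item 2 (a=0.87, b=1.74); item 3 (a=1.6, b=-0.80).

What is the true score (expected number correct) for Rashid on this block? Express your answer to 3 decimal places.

2.331

P(theta) = 1 / (1 + exp(−a(theta − b)))
P_1 = 1/(1+e^{-1.0500}) = 0.7408
P_2 = 1/(1+e^{-0.4002}) = 0.5987
P_3 = 1/(1+e^{-4.8000}) = 0.9918
E[score] = 0.7408 + 0.5987 + 0.9918 = 2.3313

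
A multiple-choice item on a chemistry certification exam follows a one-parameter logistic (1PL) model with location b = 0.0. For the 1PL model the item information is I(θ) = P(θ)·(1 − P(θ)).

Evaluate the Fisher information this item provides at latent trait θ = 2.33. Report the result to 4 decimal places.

0.0808

P = 1/(1+e^{-2.3300}) = 0.9113
P(1−P) = 0.9113 × 0.0887 = 0.0808
I = P(1−P) = 0.08081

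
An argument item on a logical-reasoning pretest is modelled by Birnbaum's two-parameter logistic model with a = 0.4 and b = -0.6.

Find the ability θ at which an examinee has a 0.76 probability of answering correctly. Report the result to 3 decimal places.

P(θ) = 1 / (1 + exp(−a(θ − b)))
logit = ln(0.7600/0.2400) = 1.1527
θ = b + logit/(a) = -0.6 + 1.1527/0.4000 = 2.2817

2.282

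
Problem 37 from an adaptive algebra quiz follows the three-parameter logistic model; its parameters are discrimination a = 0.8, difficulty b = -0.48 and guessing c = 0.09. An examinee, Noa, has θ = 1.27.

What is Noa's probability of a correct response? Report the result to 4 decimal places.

0.8200

P(θ) = c + (1 − c) · 1 / (1 + exp(−a(θ − b)))
Exponent: 0.8 × (1.27 − (-0.48)) = 1.4000
1/(1 + e^{-1.4000}) = 0.8022
P = 0.09 + 0.91 × 0.8022 = 0.8200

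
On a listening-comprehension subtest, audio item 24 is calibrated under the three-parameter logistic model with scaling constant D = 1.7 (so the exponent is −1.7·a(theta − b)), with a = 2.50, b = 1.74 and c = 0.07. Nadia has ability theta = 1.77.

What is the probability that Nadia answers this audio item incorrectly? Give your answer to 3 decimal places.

0.435

P(theta) = c + (1 − c) · 1 / (1 + exp(−D·a(theta − b)))
Exponent: 1.7 × 2.50 × (1.77 − 1.74) = 0.1275
1/(1 + e^{-0.1275}) = 0.5318
P = 0.07 + 0.93 × 0.5318 = 0.5646
P(incorrect) = 1 − 0.5646 = 0.4354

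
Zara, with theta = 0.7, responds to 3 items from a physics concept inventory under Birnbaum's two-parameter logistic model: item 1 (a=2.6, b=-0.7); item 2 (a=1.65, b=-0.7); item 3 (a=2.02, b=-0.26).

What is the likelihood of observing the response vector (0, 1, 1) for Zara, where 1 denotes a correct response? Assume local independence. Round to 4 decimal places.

0.0203

P(theta) = 1 / (1 + exp(−a(theta − b)))
P_1 = 1/(1+e^{-3.6400}) = 0.9744
P_2 = 1/(1+e^{-2.3100}) = 0.9097
P_3 = 1/(1+e^{-1.9392}) = 0.8743
L = (1−P_1) × P_2 × P_3 = 0.0256 × 0.9097 × 0.8743 = 0.02034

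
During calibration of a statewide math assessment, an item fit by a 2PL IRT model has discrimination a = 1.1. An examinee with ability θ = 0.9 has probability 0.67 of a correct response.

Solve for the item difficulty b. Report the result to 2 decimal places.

P(θ) = 1 / (1 + exp(−a(θ − b)))
logit(0.67) = ln(0.67/0.33) = 0.7082
b = θ − logit/(a) = 0.9 − 0.7082/1.1000 = 0.2562

0.26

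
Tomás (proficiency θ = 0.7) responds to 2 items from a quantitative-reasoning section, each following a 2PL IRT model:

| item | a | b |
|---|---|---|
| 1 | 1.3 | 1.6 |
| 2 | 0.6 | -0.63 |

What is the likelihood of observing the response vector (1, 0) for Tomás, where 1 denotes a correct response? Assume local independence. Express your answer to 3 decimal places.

P(θ) = 1 / (1 + exp(−a(θ − b)))
P_1 = 1/(1+e^{1.1700}) = 0.2369
P_2 = 1/(1+e^{-0.7980}) = 0.6895
L = P_1 × (1−P_2) = 0.2369 × 0.3105 = 0.07353

0.074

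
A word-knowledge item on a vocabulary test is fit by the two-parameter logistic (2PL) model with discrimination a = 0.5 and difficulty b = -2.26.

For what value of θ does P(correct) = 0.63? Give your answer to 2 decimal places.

-1.20

P(θ) = 1 / (1 + exp(−a(θ − b)))
logit = ln(0.6300/0.3700) = 0.5322
θ = b + logit/(a) = -2.26 + 0.5322/0.5000 = -1.1956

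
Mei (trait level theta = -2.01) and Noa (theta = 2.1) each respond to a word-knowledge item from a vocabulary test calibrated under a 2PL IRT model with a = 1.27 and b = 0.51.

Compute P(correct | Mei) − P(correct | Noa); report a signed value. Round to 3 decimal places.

-0.844

P(theta) = 1 / (1 + exp(−a(theta − b)))
P(Mei) = 0.0392  [exponent -3.2004]
P(Noa) = 0.8828  [exponent 2.0193]
Difference = 0.0392 − 0.8828 = -0.8437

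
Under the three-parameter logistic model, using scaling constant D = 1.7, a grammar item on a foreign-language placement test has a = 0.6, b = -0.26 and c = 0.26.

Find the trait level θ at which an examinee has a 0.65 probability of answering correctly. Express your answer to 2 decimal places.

P(θ) = c + (1 − c) · 1 / (1 + exp(−D·a(θ − b)))
Remove guessing floor: (0.65 − 0.26)/(1 − 0.26) = 0.5270
logit = ln(0.5270/0.4730) = 0.1082
θ = b + logit/(1.7·a) = -0.26 + 0.1082/1.0200 = -0.1539

-0.15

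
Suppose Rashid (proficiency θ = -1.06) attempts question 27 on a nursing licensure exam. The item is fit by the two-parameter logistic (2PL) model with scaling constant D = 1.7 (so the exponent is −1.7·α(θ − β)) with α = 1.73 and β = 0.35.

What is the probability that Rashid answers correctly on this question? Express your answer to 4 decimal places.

0.0156

P(θ) = 1 / (1 + exp(−D·α(θ − β)))
Exponent: 1.7 × 1.73 × (-1.06 − 0.35) = -4.1468
1/(1 + e^{4.1468}) = 0.0156
P = 0.0156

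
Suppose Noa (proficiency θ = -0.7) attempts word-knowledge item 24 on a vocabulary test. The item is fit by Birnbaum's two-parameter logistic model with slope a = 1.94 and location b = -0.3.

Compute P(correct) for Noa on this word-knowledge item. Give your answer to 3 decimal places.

P(θ) = 1 / (1 + exp(−a(θ − b)))
Exponent: 1.94 × (-0.7 − (-0.3)) = -0.7760
1/(1 + e^{0.7760}) = 0.3152

0.315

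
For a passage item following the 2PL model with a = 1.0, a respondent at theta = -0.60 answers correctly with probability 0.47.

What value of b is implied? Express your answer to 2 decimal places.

P(theta) = 1 / (1 + exp(−a(theta − b)))
logit(0.47) = ln(0.47/0.53) = -0.1201
b = theta − logit/(a) = -0.60 − (-0.1201)/1.0000 = -0.4799

-0.48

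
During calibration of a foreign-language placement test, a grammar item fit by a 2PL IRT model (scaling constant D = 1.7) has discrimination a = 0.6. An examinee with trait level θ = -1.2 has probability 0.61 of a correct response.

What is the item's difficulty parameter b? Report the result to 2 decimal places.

-1.64

P(θ) = 1 / (1 + exp(−D·a(θ − b)))
logit(0.61) = ln(0.61/0.39) = 0.4473
b = θ − logit/(1.7·a) = -1.2 − 0.4473/1.0200 = -1.6385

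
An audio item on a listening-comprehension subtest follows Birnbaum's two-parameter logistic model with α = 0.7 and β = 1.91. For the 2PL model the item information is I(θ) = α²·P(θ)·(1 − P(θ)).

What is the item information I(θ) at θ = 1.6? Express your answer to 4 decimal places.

0.1211

P = 1/(1+e^{0.2170}) = 0.4460
P(1−P) = 0.4460 × 0.5540 = 0.2471
I = α² × P(1−P) = 0.7² × 0.2471 = 0.12107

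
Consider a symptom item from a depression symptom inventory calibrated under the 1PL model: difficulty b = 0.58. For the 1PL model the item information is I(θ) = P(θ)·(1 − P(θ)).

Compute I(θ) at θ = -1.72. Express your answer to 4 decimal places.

P = 1/(1+e^{2.3000}) = 0.0911
P(1−P) = 0.0911 × 0.9089 = 0.0828
I = P(1−P) = 0.08282

0.0828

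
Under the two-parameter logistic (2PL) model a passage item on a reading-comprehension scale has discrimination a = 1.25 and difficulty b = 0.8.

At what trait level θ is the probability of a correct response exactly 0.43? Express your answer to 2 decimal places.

0.57

P(θ) = 1 / (1 + exp(−a(θ − b)))
logit = ln(0.4300/0.5700) = -0.2819
θ = b + logit/(a) = 0.8 + (-0.2819)/1.2500 = 0.5745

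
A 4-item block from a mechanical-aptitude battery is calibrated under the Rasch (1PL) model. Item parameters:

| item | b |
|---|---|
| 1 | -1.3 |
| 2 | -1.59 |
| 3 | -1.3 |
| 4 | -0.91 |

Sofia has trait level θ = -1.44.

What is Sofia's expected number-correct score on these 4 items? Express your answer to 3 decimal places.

P(θ) = 1 / (1 + exp(−(θ − b)))
P_1 = 1/(1+e^{0.1400}) = 0.4651
P_2 = 1/(1+e^{-0.1500}) = 0.5374
P_3 = 1/(1+e^{0.1400}) = 0.4651
P_4 = 1/(1+e^{0.5300}) = 0.3705
E[score] = 0.4651 + 0.5374 + 0.4651 + 0.3705 = 1.8381

1.838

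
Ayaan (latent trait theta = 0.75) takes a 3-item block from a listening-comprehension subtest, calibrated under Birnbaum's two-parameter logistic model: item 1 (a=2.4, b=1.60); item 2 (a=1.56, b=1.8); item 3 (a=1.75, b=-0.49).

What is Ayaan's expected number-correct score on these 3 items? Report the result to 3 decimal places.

1.175

P(theta) = 1 / (1 + exp(−a(theta − b)))
P_1 = 1/(1+e^{2.0400}) = 0.1151
P_2 = 1/(1+e^{1.6380}) = 0.1627
P_3 = 1/(1+e^{-2.1700}) = 0.8975
E[score] = 0.1151 + 0.1627 + 0.8975 = 1.1753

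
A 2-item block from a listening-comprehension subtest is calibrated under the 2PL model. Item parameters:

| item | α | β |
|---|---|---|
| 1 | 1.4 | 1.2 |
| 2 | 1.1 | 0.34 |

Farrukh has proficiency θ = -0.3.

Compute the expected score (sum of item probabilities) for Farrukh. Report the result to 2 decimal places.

0.44

P(θ) = 1 / (1 + exp(−α(θ − β)))
P_1 = 1/(1+e^{2.1000}) = 0.1091
P_2 = 1/(1+e^{0.7040}) = 0.3309
E[score] = 0.1091 + 0.3309 = 0.4400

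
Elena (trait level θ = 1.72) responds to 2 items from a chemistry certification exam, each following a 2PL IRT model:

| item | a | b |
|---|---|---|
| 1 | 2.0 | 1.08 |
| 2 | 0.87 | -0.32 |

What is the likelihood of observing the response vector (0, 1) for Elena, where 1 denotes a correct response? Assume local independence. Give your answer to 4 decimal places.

P(θ) = 1 / (1 + exp(−a(θ − b)))
P_1 = 1/(1+e^{-1.2800}) = 0.7824
P_2 = 1/(1+e^{-1.7748}) = 0.8551
L = (1−P_1) × P_2 = 0.2176 × 0.8551 = 0.18602

0.1860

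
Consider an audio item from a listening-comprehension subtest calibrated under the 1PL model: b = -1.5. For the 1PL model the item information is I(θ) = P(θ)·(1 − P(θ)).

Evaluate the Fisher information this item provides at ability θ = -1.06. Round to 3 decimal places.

0.238

P = 1/(1+e^{-0.4400}) = 0.6083
P(1−P) = 0.6083 × 0.3917 = 0.2383
I = P(1−P) = 0.23828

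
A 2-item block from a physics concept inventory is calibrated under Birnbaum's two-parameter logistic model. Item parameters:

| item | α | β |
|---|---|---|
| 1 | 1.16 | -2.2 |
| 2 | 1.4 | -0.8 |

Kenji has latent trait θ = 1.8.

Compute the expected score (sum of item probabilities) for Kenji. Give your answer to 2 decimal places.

1.96

P(θ) = 1 / (1 + exp(−α(θ − β)))
P_1 = 1/(1+e^{-4.6400}) = 0.9904
P_2 = 1/(1+e^{-3.6400}) = 0.9744
E[score] = 0.9904 + 0.9744 = 1.9649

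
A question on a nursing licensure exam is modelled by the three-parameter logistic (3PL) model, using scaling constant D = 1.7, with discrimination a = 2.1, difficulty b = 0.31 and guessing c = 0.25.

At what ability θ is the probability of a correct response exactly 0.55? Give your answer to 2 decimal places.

0.20

P(θ) = c + (1 − c) · 1 / (1 + exp(−D·a(θ − b)))
Remove guessing floor: (0.55 − 0.25)/(1 − 0.25) = 0.4000
logit = ln(0.4000/0.6000) = -0.4055
θ = b + logit/(1.7·a) = 0.31 + (-0.4055)/3.5700 = 0.1964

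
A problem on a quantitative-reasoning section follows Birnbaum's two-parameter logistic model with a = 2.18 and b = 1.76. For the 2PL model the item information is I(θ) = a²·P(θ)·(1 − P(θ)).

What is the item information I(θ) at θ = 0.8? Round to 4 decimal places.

0.4645

P = 1/(1+e^{2.0928}) = 0.1098
P(1−P) = 0.1098 × 0.8902 = 0.0977
I = a² × P(1−P) = 2.18² × 0.0977 = 0.46451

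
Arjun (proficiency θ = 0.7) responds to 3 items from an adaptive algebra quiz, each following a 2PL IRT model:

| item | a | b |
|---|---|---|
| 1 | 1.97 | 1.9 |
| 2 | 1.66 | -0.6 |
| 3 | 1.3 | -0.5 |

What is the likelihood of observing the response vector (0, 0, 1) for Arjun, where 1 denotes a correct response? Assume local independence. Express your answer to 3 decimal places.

0.078

P(θ) = 1 / (1 + exp(−a(θ − b)))
P_1 = 1/(1+e^{2.3640}) = 0.0860
P_2 = 1/(1+e^{-2.1580}) = 0.8964
P_3 = 1/(1+e^{-1.5600}) = 0.8264
L = (1−P_1) × (1−P_2) × P_3 = 0.9140 × 0.1036 × 0.8264 = 0.07824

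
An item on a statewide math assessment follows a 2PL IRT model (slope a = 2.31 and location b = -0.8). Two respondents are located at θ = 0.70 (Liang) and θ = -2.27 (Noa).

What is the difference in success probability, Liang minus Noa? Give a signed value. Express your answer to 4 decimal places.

0.9372

P(θ) = 1 / (1 + exp(−a(θ − b)))
P(Liang) = 0.9697  [exponent 3.4650]
P(Noa) = 0.0324  [exponent -3.3957]
Difference = 0.9697 − 0.0324 = 0.9372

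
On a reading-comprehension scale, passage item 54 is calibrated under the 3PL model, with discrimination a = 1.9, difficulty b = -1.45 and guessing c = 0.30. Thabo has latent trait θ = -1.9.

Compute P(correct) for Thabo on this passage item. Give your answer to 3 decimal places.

0.509

P(θ) = c + (1 − c) · 1 / (1 + exp(−a(θ − b)))
Exponent: 1.9 × (-1.9 − (-1.45)) = -0.8550
1/(1 + e^{0.8550}) = 0.2984
P = 0.30 + 0.70 × 0.2984 = 0.5089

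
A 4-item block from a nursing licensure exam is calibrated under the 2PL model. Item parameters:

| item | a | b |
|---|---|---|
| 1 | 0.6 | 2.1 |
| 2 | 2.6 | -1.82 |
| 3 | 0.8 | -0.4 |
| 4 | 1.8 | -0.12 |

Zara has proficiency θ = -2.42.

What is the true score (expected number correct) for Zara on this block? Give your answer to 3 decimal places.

P(θ) = 1 / (1 + exp(−a(θ − b)))
P_1 = 1/(1+e^{2.7120}) = 0.0623
P_2 = 1/(1+e^{1.5600}) = 0.1736
P_3 = 1/(1+e^{1.6160}) = 0.1658
P_4 = 1/(1+e^{4.1400}) = 0.0157
E[score] = 0.0623 + 0.1736 + 0.1658 + 0.0157 = 0.4173

0.417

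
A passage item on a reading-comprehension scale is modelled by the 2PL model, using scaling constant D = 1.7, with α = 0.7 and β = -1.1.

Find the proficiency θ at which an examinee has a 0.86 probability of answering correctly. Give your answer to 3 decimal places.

0.425

P(θ) = 1 / (1 + exp(−D·α(θ − β)))
logit = ln(0.8600/0.1400) = 1.8153
θ = β + logit/(1.7·α) = -1.1 + 1.8153/1.1900 = 0.4255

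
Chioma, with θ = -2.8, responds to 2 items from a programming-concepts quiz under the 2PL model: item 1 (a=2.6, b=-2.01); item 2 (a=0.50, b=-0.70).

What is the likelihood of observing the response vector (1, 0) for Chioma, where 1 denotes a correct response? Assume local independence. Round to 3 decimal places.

P(θ) = 1 / (1 + exp(−a(θ − b)))
P_1 = 1/(1+e^{2.0540}) = 0.1136
P_2 = 1/(1+e^{1.0500}) = 0.2592
L = P_1 × (1−P_2) = 0.1136 × 0.7408 = 0.08419

0.084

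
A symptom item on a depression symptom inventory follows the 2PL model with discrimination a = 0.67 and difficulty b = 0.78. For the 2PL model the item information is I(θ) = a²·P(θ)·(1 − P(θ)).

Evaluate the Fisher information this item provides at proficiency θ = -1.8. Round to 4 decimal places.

P = 1/(1+e^{1.7286}) = 0.1508
P(1−P) = 0.1508 × 0.8492 = 0.1280
I = a² × P(1−P) = 0.67² × 0.1280 = 0.05748

0.0575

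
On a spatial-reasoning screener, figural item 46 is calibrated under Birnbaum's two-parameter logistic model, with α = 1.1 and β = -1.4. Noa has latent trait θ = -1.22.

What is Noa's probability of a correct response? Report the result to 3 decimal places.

0.549

P(θ) = 1 / (1 + exp(−α(θ − β)))
Exponent: 1.1 × (-1.22 − (-1.4)) = 0.1980
1/(1 + e^{-0.1980}) = 0.5493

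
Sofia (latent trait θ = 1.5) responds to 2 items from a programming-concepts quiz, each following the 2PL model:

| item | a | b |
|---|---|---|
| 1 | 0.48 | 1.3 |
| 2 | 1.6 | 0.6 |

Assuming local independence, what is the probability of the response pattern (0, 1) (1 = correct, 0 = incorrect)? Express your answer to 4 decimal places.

P(θ) = 1 / (1 + exp(−a(θ − b)))
P_1 = 1/(1+e^{-0.0960}) = 0.5240
P_2 = 1/(1+e^{-1.4400}) = 0.8085
L = (1−P_1) × P_2 = 0.4760 × 0.8085 = 0.38484

0.3848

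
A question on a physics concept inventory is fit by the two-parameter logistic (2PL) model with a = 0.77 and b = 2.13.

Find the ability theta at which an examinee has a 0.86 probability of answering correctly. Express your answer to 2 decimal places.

P(theta) = 1 / (1 + exp(−a(theta − b)))
logit = ln(0.8600/0.1400) = 1.8153
theta = b + logit/(a) = 2.13 + 1.8153/0.7700 = 4.4875

4.49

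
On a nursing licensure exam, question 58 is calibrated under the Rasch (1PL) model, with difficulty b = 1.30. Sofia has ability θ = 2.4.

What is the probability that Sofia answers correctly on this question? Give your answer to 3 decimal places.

0.750

P(θ) = 1 / (1 + exp(−(θ − b)))
Exponent: (2.4 − 1.30) = 1.1000
1/(1 + e^{-1.1000}) = 0.7503
P = 0.7503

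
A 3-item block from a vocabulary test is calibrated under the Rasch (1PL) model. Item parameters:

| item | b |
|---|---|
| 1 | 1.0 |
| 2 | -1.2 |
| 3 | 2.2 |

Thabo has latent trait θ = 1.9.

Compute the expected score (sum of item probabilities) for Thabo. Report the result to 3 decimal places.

2.093

P(θ) = 1 / (1 + exp(−(θ − b)))
P_1 = 1/(1+e^{-0.9000}) = 0.7109
P_2 = 1/(1+e^{-3.1000}) = 0.9569
P_3 = 1/(1+e^{0.3000}) = 0.4256
E[score] = 0.7109 + 0.9569 + 0.4256 = 2.0934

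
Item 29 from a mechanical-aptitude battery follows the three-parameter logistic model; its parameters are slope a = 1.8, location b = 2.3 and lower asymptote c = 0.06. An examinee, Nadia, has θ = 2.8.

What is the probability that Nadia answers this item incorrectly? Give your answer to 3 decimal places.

0.272

P(θ) = c + (1 − c) · 1 / (1 + exp(−a(θ − b)))
Exponent: 1.8 × (2.8 − 2.3) = 0.9000
1/(1 + e^{-0.9000}) = 0.7109
P = 0.06 + 0.94 × 0.7109 = 0.7283
P(incorrect) = 1 − 0.7283 = 0.2717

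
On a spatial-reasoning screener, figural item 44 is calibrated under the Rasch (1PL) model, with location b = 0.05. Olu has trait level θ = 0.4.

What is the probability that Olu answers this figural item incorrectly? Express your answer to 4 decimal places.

0.4134

P(θ) = 1 / (1 + exp(−(θ − b)))
Exponent: (0.4 − 0.05) = 0.3500
1/(1 + e^{-0.3500}) = 0.5866
P = 0.5866
P(incorrect) = 1 − 0.5866 = 0.4134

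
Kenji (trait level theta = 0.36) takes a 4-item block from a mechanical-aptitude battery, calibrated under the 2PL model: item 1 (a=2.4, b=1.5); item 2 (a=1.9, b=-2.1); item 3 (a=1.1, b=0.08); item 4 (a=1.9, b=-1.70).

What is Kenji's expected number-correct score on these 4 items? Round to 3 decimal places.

P(theta) = 1 / (1 + exp(−a(theta − b)))
P_1 = 1/(1+e^{2.7360}) = 0.0609
P_2 = 1/(1+e^{-4.6740}) = 0.9908
P_3 = 1/(1+e^{-0.3080}) = 0.5764
P_4 = 1/(1+e^{-3.9140}) = 0.9804
E[score] = 0.0609 + 0.9908 + 0.5764 + 0.9804 = 2.6085

2.608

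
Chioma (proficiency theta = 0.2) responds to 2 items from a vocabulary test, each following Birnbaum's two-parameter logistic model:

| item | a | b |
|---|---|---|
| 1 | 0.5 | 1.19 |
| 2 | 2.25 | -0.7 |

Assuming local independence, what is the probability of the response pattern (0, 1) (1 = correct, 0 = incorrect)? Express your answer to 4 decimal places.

P(theta) = 1 / (1 + exp(−a(theta − b)))
P_1 = 1/(1+e^{0.4950}) = 0.3787
P_2 = 1/(1+e^{-2.0250}) = 0.8834
L = (1−P_1) × P_2 = 0.6213 × 0.8834 = 0.54884

0.5488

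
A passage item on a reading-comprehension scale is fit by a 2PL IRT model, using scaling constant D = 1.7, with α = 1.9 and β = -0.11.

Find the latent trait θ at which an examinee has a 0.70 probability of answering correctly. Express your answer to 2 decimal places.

0.15

P(θ) = 1 / (1 + exp(−D·α(θ − β)))
logit = ln(0.7000/0.3000) = 0.8473
θ = β + logit/(1.7·α) = -0.11 + 0.8473/3.2300 = 0.1523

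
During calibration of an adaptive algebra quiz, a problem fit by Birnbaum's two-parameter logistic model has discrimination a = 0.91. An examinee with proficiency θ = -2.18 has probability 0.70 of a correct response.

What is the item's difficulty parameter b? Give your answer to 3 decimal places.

-3.111

P(θ) = 1 / (1 + exp(−a(θ − b)))
logit(0.70) = ln(0.70/0.30) = 0.8473
b = θ − logit/(a) = -2.18 − 0.8473/0.9100 = -3.1111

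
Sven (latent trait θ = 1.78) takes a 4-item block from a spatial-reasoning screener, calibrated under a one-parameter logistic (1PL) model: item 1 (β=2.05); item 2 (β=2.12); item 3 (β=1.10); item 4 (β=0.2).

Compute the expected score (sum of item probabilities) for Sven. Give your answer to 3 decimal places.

P(θ) = 1 / (1 + exp(−(θ − β)))
P_1 = 1/(1+e^{0.2700}) = 0.4329
P_2 = 1/(1+e^{0.3400}) = 0.4158
P_3 = 1/(1+e^{-0.6800}) = 0.6637
P_4 = 1/(1+e^{-1.5800}) = 0.8292
E[score] = 0.4329 + 0.4158 + 0.6637 + 0.8292 = 2.3417

2.342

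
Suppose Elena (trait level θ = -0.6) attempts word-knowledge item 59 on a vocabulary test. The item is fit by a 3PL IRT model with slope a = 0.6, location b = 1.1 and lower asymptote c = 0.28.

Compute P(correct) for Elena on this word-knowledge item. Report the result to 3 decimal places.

P(θ) = c + (1 − c) · 1 / (1 + exp(−a(θ − b)))
Exponent: 0.6 × (-0.6 − 1.1) = -1.0200
1/(1 + e^{1.0200}) = 0.2650
P = 0.28 + 0.72 × 0.2650 = 0.4708

0.471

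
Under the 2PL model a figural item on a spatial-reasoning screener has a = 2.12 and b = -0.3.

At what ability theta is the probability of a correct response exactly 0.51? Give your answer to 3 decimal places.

P(theta) = 1 / (1 + exp(−a(theta − b)))
logit = ln(0.5100/0.4900) = 0.0400
theta = b + logit/(a) = -0.3 + 0.0400/2.1200 = -0.2811

-0.281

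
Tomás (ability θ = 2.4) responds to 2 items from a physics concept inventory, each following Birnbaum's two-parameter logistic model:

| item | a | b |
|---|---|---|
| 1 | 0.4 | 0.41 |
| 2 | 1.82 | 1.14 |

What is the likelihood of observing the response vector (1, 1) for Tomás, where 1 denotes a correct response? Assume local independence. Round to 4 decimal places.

P(θ) = 1 / (1 + exp(−a(θ − b)))
P_1 = 1/(1+e^{-0.7960}) = 0.6891
P_2 = 1/(1+e^{-2.2932}) = 0.9083
L = P_1 × P_2 = 0.6891 × 0.9083 = 0.62593

0.6259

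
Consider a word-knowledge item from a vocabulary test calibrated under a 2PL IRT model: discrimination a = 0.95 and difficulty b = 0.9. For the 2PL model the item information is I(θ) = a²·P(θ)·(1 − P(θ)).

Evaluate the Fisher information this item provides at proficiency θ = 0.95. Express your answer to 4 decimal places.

P = 1/(1+e^{-0.0475}) = 0.5119
P(1−P) = 0.5119 × 0.4881 = 0.2499
I = a² × P(1−P) = 0.95² × 0.2499 = 0.22550

0.2255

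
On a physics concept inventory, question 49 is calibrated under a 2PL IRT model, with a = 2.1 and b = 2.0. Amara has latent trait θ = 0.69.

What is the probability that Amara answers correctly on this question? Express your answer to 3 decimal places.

P(θ) = 1 / (1 + exp(−a(θ − b)))
Exponent: 2.1 × (0.69 − 2.0) = -2.7510
1/(1 + e^{2.7510}) = 0.0600

0.060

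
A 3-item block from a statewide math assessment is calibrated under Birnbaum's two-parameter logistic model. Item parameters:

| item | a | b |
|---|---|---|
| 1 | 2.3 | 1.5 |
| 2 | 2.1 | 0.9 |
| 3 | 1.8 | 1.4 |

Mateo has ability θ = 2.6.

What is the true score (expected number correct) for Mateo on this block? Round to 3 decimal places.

P(θ) = 1 / (1 + exp(−a(θ − b)))
P_1 = 1/(1+e^{-2.5300}) = 0.9262
P_2 = 1/(1+e^{-3.5700}) = 0.9726
P_3 = 1/(1+e^{-2.1600}) = 0.8966
E[score] = 0.9262 + 0.9726 + 0.8966 = 2.7954

2.795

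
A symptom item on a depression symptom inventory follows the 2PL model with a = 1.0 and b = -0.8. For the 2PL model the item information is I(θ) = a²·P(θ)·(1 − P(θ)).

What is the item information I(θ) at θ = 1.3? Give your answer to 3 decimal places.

P = 1/(1+e^{-2.1000}) = 0.8909
P(1−P) = 0.8909 × 0.1091 = 0.0972
I = a² × P(1−P) = 1.0² × 0.0972 = 0.09719

0.097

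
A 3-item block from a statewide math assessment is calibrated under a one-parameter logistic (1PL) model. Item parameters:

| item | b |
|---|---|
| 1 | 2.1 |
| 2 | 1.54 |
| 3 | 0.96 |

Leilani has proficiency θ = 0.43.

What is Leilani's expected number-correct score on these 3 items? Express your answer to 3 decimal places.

0.777

P(θ) = 1 / (1 + exp(−(θ − b)))
P_1 = 1/(1+e^{1.6700}) = 0.1584
P_2 = 1/(1+e^{1.1100}) = 0.2479
P_3 = 1/(1+e^{0.5300}) = 0.3705
E[score] = 0.1584 + 0.2479 + 0.3705 = 0.7768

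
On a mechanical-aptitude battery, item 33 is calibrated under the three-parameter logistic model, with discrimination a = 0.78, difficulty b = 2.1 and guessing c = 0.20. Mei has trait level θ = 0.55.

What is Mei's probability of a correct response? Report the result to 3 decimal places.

0.384

P(θ) = c + (1 − c) · 1 / (1 + exp(−a(θ − b)))
Exponent: 0.78 × (0.55 − 2.1) = -1.2090
1/(1 + e^{1.2090}) = 0.2299
P = 0.20 + 0.80 × 0.2299 = 0.3839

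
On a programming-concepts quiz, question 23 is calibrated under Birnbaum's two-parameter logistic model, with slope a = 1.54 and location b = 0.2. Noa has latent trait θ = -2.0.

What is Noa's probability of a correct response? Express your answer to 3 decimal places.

0.033

P(θ) = 1 / (1 + exp(−a(θ − b)))
Exponent: 1.54 × (-2.0 − 0.2) = -3.3880
1/(1 + e^{3.3880}) = 0.0327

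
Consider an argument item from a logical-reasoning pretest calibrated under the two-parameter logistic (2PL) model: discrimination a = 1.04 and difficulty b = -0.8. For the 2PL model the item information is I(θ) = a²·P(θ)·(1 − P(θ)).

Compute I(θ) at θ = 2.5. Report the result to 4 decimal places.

0.0328

P = 1/(1+e^{-3.4320}) = 0.9687
P(1−P) = 0.9687 × 0.0313 = 0.0303
I = a² × P(1−P) = 1.04² × 0.0303 = 0.03280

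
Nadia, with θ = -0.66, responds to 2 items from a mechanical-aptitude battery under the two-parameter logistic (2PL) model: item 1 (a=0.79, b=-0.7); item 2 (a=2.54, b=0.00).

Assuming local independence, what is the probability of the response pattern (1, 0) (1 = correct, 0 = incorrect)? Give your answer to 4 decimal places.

0.4279

P(θ) = 1 / (1 + exp(−a(θ − b)))
P_1 = 1/(1+e^{-0.0316}) = 0.5079
P_2 = 1/(1+e^{1.6764}) = 0.1576
L = P_1 × (1−P_2) = 0.5079 × 0.8424 = 0.42787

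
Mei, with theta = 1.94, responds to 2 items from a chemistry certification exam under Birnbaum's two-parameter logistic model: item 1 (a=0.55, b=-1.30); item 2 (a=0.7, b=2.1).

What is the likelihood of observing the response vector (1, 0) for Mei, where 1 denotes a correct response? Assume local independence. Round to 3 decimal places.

P(theta) = 1 / (1 + exp(−a(theta − b)))
P_1 = 1/(1+e^{-1.7820}) = 0.8559
P_2 = 1/(1+e^{0.1120}) = 0.4720
L = P_1 × (1−P_2) = 0.8559 × 0.5280 = 0.45191

0.452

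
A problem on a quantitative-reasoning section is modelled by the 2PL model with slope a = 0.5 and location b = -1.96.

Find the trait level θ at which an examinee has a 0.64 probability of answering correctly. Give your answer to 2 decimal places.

-0.81

P(θ) = 1 / (1 + exp(−a(θ − b)))
logit = ln(0.6400/0.3600) = 0.5754
θ = b + logit/(a) = -1.96 + 0.5754/0.5000 = -0.8093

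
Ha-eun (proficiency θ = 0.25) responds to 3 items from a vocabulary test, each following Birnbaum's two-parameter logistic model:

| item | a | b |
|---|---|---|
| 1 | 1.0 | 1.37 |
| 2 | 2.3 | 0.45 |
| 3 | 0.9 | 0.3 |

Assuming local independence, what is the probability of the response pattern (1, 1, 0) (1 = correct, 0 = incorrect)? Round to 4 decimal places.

0.0487

P(θ) = 1 / (1 + exp(−a(θ − b)))
P_1 = 1/(1+e^{1.1200}) = 0.2460
P_2 = 1/(1+e^{0.4600}) = 0.3870
P_3 = 1/(1+e^{0.0450}) = 0.4888
L = P_1 × P_2 × (1−P_3) = 0.2460 × 0.3870 × 0.5112 = 0.04867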